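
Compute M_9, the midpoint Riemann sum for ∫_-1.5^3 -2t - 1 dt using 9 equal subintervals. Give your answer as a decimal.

Δt = (3 − (-1.5))/9 = 0.5.
Midpoints: -1.25, -0.75, -0.25, 0.25, 0.75, 1.25, 1.75, 2.25, 2.75.
f(-1.25) = 1.5, f(-0.75) = 0.5, f(-0.25) = -0.5, f(0.25) = -1.5, f(0.75) = -2.5, f(1.25) = -3.5, f(1.75) = -4.5, f(2.25) = -5.5, f(2.75) = -6.5.
Sum = Δt · [f(-1.25) + f(-0.75) + f(-0.25) + ...].
Sum = -11.25.

-11.25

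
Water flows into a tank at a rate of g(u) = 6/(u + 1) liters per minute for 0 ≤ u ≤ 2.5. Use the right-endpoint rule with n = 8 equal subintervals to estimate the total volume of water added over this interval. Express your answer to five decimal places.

6.89132

Δu = (2.5 − 0)/8 = 0.3125.
Right endpoints: 0.3125, 0.625, 0.9375, 1.25, 1.5625, 1.875, 2.1875, 2.5.
g(0.3125) = 32/7, g(0.625) = 48/13, g(0.9375) = 96/31, g(1.25) = 8/3, g(1.5625) = 96/41, g(1.875) = 48/23, g(2.1875) = 32/17, g(2.5) = 12/7.
Sum = Δu · [g(0.3125) + g(0.625) + g(0.9375) + ...].
Sum ≈ 6.89132.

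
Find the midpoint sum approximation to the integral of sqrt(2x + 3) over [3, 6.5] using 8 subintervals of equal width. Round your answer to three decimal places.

12.334

Δx = (6.5 − 3)/8 = 0.4375.
Midpoints: 3.21875, 3.65625, 4.09375, 4.53125, 4.96875, 5.40625, 5.84375, 6.28125.
f(3.21875) ≈ 3.072, f(3.65625) ≈ 3.211, f(4.09375) ≈ 3.345, f(4.53125) ≈ 3.473, f(4.96875) ≈ 3.597, f(5.40625) ≈ 3.717, f(5.84375) ≈ 3.832, f(6.28125) ≈ 3.945.
Sum = Δx · [f(3.21875) + f(3.65625) + f(4.09375) + ...].
Sum ≈ 12.334.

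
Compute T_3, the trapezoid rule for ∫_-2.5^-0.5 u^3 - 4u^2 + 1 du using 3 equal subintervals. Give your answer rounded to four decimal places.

Δu = (-0.5 − (-2.5))/3 = 2/3.
f(-2.5) = -39.625, f(-11/6) = -4019/216, f(-7/6) = -1303/216, f(-0.5) = -0.125.
T_3 = (Δu/2)·[f(u_0) + 2f(u_1) + 2f(u_2) + f(u_3)].
Sum ≈ -29.6759.

-29.6759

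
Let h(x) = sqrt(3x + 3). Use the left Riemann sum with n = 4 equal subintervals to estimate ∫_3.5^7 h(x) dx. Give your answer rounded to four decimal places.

Δx = (7 − 3.5)/4 = 0.875.
Left endpoints: 3.5, 4.375, 5.25, 6.125.
h(3.5) ≈ 3.6742, h(4.375) ≈ 4.0156, h(5.25) ≈ 4.3301, h(6.125) ≈ 4.6233.
Sum = Δx · [h(3.5) + h(4.375) + h(5.25) + h(6.125)].
Sum ≈ 14.5629.

14.5629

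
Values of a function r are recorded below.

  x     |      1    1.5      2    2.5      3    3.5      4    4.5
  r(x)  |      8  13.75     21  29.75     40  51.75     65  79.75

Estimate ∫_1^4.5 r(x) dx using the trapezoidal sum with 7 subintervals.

132.5625

Δx = 0.5.
T_7 = (0.5/2)·[8 + 2·13.75 + 2·21 + 2·29.75 + 2·40 + 2·51.75 + 2·65 + 79.75] = 132.5625.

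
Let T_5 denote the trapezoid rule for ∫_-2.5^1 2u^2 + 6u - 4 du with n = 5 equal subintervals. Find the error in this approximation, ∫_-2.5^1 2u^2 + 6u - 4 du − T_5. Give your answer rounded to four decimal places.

-0.5717

Exact integral: ∫_-2.5^1 f(u) du ≈ -18.666667.
T_5 = -18.095.
Error ≈ -18.666667 − (-18.095) ≈ -0.5717.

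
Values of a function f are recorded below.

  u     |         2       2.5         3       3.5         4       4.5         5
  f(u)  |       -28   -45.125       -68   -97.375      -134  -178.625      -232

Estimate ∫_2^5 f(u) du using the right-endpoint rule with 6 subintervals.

Δu = 0.5.
Sum = 0.5·[(-45.125) + (-68) + (-97.375) + (-134) + (-178.625) + (-232)] = -377.5625.

-377.5625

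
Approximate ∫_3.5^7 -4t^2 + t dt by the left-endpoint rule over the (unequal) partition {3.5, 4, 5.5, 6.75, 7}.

-301

Subinterval widths: 0.5, 1.5, 1.25, 0.25.
Left endpoints: 3.5, 4, 5.5, 6.75.
f(3.5) = -45.5, f(4) = -60, f(5.5) = -115.5, f(6.75) = -175.5.
Sum = Σ Δt_i · f(t_i).
Sum = -301.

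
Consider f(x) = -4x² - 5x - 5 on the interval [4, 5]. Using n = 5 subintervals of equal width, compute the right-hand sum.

Δx = (5 − 4)/5 = 0.2.
Right endpoints: 4.2, 4.4, 4.6, 4.8, 5.
f(4.2) = -96.56, f(4.4) = -104.44, f(4.6) = -112.64, f(4.8) = -121.16, f(5) = -130.
Sum = Δx · [f(4.2) + f(4.4) + f(4.6) + f(4.8) + f(5)].
Sum = -112.96.

-112.96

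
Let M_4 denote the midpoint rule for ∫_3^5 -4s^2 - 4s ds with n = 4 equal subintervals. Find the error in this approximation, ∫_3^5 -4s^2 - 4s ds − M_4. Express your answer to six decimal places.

-0.166667

Exact integral: ∫_3^5 f(s) ds ≈ -162.66666667.
M_4 = -162.5.
Error ≈ -162.66666667 − (-162.5) ≈ -0.166667.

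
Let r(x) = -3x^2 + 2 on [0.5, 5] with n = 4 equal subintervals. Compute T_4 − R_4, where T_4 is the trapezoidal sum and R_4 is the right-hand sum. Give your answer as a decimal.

T_4 = -118.72265625.
R_4 = -160.48828125.
T_4 − R_4 = 41.765625.

41.765625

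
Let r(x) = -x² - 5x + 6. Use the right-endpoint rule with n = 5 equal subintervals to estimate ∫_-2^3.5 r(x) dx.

-25.355

Δx = (3.5 − (-2))/5 = 1.1.
Right endpoints: -0.9, 0.2, 1.3, 2.4, 3.5.
r(-0.9) = 9.69, r(0.2) = 4.96, r(1.3) = -2.19, r(2.4) = -11.76, r(3.5) = -23.75.
Sum = Δx · [r(-0.9) + r(0.2) + r(1.3) + r(2.4) + r(3.5)].
Sum = -25.355.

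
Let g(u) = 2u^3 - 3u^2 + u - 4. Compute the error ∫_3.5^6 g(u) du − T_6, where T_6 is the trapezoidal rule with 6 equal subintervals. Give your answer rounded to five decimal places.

-1.84462

Exact integral: ∫_3.5^6 g(u) du = 401.71875.
T_6 ≈ 403.5633681.
Error ≈ 401.71875 − 403.5633681 ≈ -1.84462.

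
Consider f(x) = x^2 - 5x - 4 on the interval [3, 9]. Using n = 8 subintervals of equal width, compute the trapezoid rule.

30.5625

Δx = (9 − 3)/8 = 0.75.
f(3) = -10, f(3.75) = -8.6875, f(4.5) = -6.25, f(5.25) = -2.6875, f(6) = 2, f(6.75) = 7.8125, f(7.5) = 14.75, f(8.25) = 22.8125, f(9) = 32.
T_8 = (Δx/2)·[f(x_0) + 2f(x_1) + ... + 2f(x_{7}) + f(x_8)].
Sum = 30.5625.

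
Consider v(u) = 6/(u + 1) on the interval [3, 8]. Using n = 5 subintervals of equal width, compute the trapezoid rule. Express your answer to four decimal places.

4.8905

Δu = (8 − 3)/5 = 1.
v(3) = 1.5, v(4) = 1.2, v(5) = 1, v(6) = 6/7, v(7) = 0.75, v(8) = 2/3.
T_5 = (Δu/2)·[v(u_0) + 2v(u_1) + ... + 2v(u_{4}) + v(u_5)].
Sum ≈ 4.8905.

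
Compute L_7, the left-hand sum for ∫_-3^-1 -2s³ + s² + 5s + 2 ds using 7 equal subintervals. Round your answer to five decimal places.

40.16327

Δs = (-1 − (-3))/7 = 2/7.
Left endpoints: -3, -19/7, -17/7, -15/7, -13/7, -11/7, -9/7.
f(-3) = 50, f(-19/7) = 12276/343, f(-17/7) = 8370/343, f(-15/7) = 5336/343, f(-13/7) = 3078/343, f(-11/7) = 1500/343, f(-9/7) = 506/343.
Sum = Δs · [f(-3) + f(-19/7) + f(-17/7) + ...].
Sum ≈ 40.16327.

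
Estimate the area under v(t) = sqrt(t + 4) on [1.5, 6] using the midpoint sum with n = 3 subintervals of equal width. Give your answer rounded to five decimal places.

Δt = (6 − 1.5)/3 = 1.5.
Midpoints: 2.25, 3.75, 5.25.
v(2.25) ≈ 2.50000, v(3.75) ≈ 2.78388, v(5.25) ≈ 3.04138.
Sum = Δt · [v(2.25) + v(3.75) + v(5.25)].
Sum ≈ 12.48790.

12.48790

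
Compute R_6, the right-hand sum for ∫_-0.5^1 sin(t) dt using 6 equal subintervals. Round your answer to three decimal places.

Δt = (1 − (-0.5))/6 = 0.25.
Right endpoints: -0.25, 0, 0.25, 0.5, 0.75, 1.
f(-0.25) ≈ -0.247, f(0) ≈ 0.000, f(0.25) ≈ 0.247, f(0.5) ≈ 0.479, f(0.75) ≈ 0.682, f(1) ≈ 0.841.
Sum = Δt · [f(-0.25) + f(0) + f(0.25) + ...].
Sum ≈ 0.501.

0.501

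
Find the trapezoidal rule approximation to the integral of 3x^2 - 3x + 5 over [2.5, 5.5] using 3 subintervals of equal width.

Δx = (5.5 − 2.5)/3 = 1.
f(2.5) = 16.25, f(3.5) = 31.25, f(4.5) = 52.25, f(5.5) = 79.25.
T_3 = (Δx/2)·[f(x_0) + 2f(x_1) + 2f(x_2) + f(x_3)].
Sum = 131.25.

131.25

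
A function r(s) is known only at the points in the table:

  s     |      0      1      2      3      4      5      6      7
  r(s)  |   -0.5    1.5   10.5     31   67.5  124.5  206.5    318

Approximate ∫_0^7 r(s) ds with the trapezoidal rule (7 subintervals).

Δs = 1.
T_7 = (1/2)·[(-0.5) + 2·1.5 + 2·10.5 + 2·31 + 2·67.5 + 2·124.5 + 2·206.5 + 318] = 600.25.

600.25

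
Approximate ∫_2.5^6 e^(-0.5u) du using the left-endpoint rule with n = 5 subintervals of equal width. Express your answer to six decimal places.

0.561110

Δu = (6 − 2.5)/5 = 0.7.
Left endpoints: 2.5, 3.2, 3.9, 4.6, 5.3.
f(2.5) ≈ 0.286505, f(3.2) ≈ 0.201897, f(3.9) ≈ 0.142274, f(4.6) ≈ 0.100259, f(5.3) ≈ 0.070651.
Sum = Δu · [f(2.5) + f(3.2) + f(3.9) + f(4.6) + f(5.3)].
Sum ≈ 0.561110.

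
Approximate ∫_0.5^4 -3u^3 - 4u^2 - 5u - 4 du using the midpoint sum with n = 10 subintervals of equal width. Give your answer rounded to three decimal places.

Δu = (4 − 0.5)/10 = 0.35.
Midpoints: 0.675, 1.025, 1.375, 1.725, 2.075, 2.425, 2.775, 3.125, 3.475, 3.825.
f(0.675) = -647689/64000, f(1.025) = -1059723/64000, f(1.375) = -13433/512, f(1.725) = -2555287/64000, f(2.075) = -3737601/64000, f(2.425) = -5275459/64000, f(2.775) = -7218253/64000, f(3.125) = -76923/512, f(3.475) = -12516217/64000, f(3.825) = -15970171/64000.
Sum = Δu · [f(0.675) + f(1.025) + f(1.375) + ...].
Sum ≈ -329.628.

-329.628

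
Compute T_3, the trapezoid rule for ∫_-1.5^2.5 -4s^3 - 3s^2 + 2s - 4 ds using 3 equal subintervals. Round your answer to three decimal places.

Δs = (2.5 − (-1.5))/3 = 4/3.
f(-1.5) = -0.25, f(-1/6) = -475/108, f(7/6) = -1307/108, f(2.5) = -80.25.
T_3 = (Δs/2)·[f(s_0) + 2f(s_1) + 2f(s_2) + f(s_3)].
Sum ≈ -75.667.

-75.667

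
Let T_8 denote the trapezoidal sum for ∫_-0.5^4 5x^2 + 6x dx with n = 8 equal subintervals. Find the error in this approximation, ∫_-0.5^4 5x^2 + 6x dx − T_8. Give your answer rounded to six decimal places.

Exact integral: ∫_-0.5^4 f(x) dx = 154.125.
T_8 ≈ 155.31152344.
Error ≈ 154.125 − 155.31152344 ≈ -1.186523.

-1.186523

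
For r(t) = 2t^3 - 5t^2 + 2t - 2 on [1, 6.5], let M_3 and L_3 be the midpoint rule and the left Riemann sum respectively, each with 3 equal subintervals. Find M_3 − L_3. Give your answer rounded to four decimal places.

M_3 ≈ 439.280671.
L_3 ≈ 197.490741.
M_3 − L_3 ≈ 241.7899.

241.7899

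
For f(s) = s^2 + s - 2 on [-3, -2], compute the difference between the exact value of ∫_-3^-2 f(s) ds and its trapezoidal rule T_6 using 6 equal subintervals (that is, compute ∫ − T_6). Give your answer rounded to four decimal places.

Exact integral: ∫_-3^-2 f(s) ds ≈ 1.833333.
T_6 ≈ 1.837963.
Error ≈ 1.833333 − 1.837963 ≈ -0.0046.

-0.0046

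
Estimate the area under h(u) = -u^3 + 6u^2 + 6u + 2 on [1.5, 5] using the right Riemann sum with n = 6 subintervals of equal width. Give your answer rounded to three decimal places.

173.235

Δu = (5 − 1.5)/6 = 7/12.
Right endpoints: 25/12, 8/3, 3.25, 23/6, 53/12, 5.
h(25/12) = 54431/1728, h(8/3) = 1126/27, h(3.25) = 50.546875, h(23/6) = 12277/216, h(53/12) = 102619/1728, h(5) = 57.
Sum = Δu · [h(25/12) + h(8/3) + h(3.25) + ...].
Sum ≈ 173.235.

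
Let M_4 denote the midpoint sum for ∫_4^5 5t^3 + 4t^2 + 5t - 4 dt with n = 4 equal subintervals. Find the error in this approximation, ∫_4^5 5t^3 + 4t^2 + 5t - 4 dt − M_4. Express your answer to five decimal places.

Exact integral: ∫_4^5 f(t) dt ≈ 561.0833333.
M_4 = 560.7109375.
Error ≈ 561.0833333 − 560.7109375 ≈ 0.37240.

0.37240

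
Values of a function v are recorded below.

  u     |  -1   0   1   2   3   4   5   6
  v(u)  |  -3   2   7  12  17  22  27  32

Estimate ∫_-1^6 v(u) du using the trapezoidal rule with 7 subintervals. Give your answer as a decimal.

101.5

Δu = 1.
T_7 = (1/2)·[(-3) + 2·2 + 2·7 + 2·12 + 2·17 + 2·22 + 2·27 + 32] = 101.5.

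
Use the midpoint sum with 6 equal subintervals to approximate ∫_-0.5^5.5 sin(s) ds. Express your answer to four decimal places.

0.1762

Δs = (5.5 − (-0.5))/6 = 1.
Midpoints: 0, 1, 2, 3, 4, 5.
f(0) ≈ 0.0000, f(1) ≈ 0.8415, f(2) ≈ 0.9093, f(3) ≈ 0.1411, f(4) ≈ -0.7568, f(5) ≈ -0.9589.
Sum = Δs · [f(0) + f(1) + f(2) + ...].
Sum ≈ 0.1762.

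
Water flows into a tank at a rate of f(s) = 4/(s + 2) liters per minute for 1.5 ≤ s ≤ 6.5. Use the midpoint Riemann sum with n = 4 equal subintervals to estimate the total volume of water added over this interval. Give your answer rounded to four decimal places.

3.5320

Δs = (6.5 − 1.5)/4 = 1.25.
Midpoints: 2.125, 3.375, 4.625, 5.875.
f(2.125) = 32/33, f(3.375) = 32/43, f(4.625) = 32/53, f(5.875) = 32/63.
Sum = Δs · [f(2.125) + f(3.375) + f(4.625) + f(5.875)].
Sum ≈ 3.5320.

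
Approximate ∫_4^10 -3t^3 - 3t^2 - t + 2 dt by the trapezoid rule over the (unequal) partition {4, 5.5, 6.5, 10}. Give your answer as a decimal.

Subinterval widths: 1.5, 1, 3.5.
f(4) = -242, f(5.5) = -593.375, f(6.5) = -955.125, f(10) = -3308.
On each subinterval the trapezoid contributes (Δt_i/2)·[f(t_{i-1}) + f(t_i)].
Sum = -8861.25.

-8861.25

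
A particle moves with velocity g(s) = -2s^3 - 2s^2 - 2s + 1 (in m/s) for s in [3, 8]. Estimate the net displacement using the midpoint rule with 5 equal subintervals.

Δs = (8 − 3)/5 = 1.
Midpoints: 3.5, 4.5, 5.5, 6.5, 7.5.
g(3.5) = -116.25, g(4.5) = -230.75, g(5.5) = -403.25, g(6.5) = -645.75, g(7.5) = -970.25.
Sum = Δs · [g(3.5) + g(4.5) + g(5.5) + g(6.5) + g(7.5)].
Sum = -2366.25.

-2366.25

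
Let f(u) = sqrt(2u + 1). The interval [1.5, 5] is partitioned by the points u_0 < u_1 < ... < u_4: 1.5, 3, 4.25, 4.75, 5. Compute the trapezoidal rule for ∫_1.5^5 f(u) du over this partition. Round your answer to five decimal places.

Subinterval widths: 1.5, 1.25, 0.5, 0.25.
f(1.5) ≈ 2.00000, f(3) ≈ 2.64575, f(4.25) ≈ 3.08221, f(4.75) ≈ 3.24037, f(5) ≈ 3.31662.
On each subinterval the trapezoid contributes (Δu_i/2)·[f(u_{i-1}) + f(u_i)].
Sum ≈ 9.46456.

9.46456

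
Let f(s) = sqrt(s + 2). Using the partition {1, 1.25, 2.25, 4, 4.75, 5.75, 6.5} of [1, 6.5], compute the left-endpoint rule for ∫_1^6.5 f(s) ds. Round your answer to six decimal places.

Subinterval widths: 0.25, 1, 1.75, 0.75, 1, 0.75.
Left endpoints: 1, 1.25, 2.25, 4, 4.75, 5.75.
f(1) ≈ 1.732051, f(1.25) ≈ 1.802776, f(2.25) ≈ 2.061553, f(4) ≈ 2.449490, f(4.75) ≈ 2.598076, f(5.75) ≈ 2.783882.
Sum = Σ Δs_i · f(s_i).
Sum ≈ 12.366611.

12.366611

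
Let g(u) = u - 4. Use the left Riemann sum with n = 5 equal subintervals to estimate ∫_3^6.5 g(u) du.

1.4

Δu = (6.5 − 3)/5 = 0.7.
Left endpoints: 3, 3.7, 4.4, 5.1, 5.8.
g(3) = -1, g(3.7) = -0.3, g(4.4) = 0.4, g(5.1) = 1.1, g(5.8) = 1.8.
Sum = Δu · [g(3) + g(3.7) + g(4.4) + g(5.1) + g(5.8)].
Sum = 1.4.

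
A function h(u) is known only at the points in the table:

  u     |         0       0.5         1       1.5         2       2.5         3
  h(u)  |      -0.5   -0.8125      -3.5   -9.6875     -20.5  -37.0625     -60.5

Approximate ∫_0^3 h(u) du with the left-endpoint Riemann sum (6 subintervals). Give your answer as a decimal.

-36.03125

Δu = 0.5.
Sum = 0.5·[(-0.5) + (-0.8125) + (-3.5) + (-9.6875) + (-20.5) + (-37.0625)] = -36.03125.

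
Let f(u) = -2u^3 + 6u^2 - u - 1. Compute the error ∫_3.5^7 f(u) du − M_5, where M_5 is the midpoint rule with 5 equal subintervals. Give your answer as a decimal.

Exact integral: ∫_3.5^7 f(u) du = -547.09375.
M_5 = -543.449375.
Error = -547.09375 − (-543.449375) = -3.644375.

-3.644375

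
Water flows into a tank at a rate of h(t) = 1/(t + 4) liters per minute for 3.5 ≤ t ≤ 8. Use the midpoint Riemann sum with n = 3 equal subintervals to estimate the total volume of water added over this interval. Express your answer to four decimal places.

Δt = (8 − 3.5)/3 = 1.5.
Midpoints: 4.25, 5.75, 7.25.
h(4.25) = 4/33, h(5.75) = 4/39, h(7.25) = 4/45.
Sum = Δt · [h(4.25) + h(5.75) + h(7.25)].
Sum ≈ 0.4690.

0.4690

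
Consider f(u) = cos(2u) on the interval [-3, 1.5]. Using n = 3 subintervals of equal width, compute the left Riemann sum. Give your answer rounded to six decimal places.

1.455267

Δu = (1.5 − (-3))/3 = 1.5.
Left endpoints: -3, -1.5, 0.
f(-3) ≈ 0.960170, f(-1.5) ≈ -0.989992, f(0) ≈ 1.000000.
Sum = Δu · [f(-3) + f(-1.5) + f(0)].
Sum ≈ 1.455267.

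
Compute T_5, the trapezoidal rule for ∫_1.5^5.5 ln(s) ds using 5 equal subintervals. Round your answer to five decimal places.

Δs = (5.5 − 1.5)/5 = 0.8.
f(1.5) ≈ 0.40547, f(2.3) ≈ 0.83291, f(3.1) ≈ 1.13140, f(3.9) ≈ 1.36098, f(4.7) ≈ 1.54756, f(5.5) ≈ 1.70475.
T_5 = (Δs/2)·[f(s_0) + 2f(s_1) + ... + 2f(s_{4}) + f(s_5)].
Sum ≈ 4.74237.

4.74237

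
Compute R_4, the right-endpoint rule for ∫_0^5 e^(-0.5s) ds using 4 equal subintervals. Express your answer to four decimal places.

Δs = (5 − 0)/4 = 1.25.
Right endpoints: 1.25, 2.5, 3.75, 5.
f(1.25) ≈ 0.5353, f(2.5) ≈ 0.2865, f(3.75) ≈ 0.1534, f(5) ≈ 0.0821.
Sum = Δs · [f(1.25) + f(2.5) + f(3.75) + f(5)].
Sum ≈ 1.3215.

1.3215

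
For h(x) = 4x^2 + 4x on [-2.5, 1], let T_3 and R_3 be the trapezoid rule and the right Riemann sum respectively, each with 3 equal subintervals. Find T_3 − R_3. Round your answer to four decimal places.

T_3 ≈ 14.842593.
R_3 ≈ 10.759259.
T_3 − R_3 ≈ 4.0833.

4.0833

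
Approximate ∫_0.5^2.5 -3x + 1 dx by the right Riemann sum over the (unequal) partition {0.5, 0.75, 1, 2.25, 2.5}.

-9.625

Subinterval widths: 0.25, 0.25, 1.25, 0.25.
Right endpoints: 0.75, 1, 2.25, 2.5.
f(0.75) = -1.25, f(1) = -2, f(2.25) = -5.75, f(2.5) = -6.5.
Sum = Σ Δx_i · f(x_i).
Sum = -9.625.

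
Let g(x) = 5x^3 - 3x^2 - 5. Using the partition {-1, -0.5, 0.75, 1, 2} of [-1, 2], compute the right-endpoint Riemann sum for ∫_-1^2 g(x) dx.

13.33984375

Subinterval widths: 0.5, 1.25, 0.25, 1.
Right endpoints: -0.5, 0.75, 1, 2.
g(-0.5) = -6.375, g(0.75) = -4.578125, g(1) = -3, g(2) = 23.
Sum = Σ Δx_i · g(x_i).
Sum = 13.33984375.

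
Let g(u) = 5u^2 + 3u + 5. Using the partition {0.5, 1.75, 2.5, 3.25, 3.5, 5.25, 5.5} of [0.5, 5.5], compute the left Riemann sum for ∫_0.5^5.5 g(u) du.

252.515625

Subinterval widths: 1.25, 0.75, 0.75, 0.25, 1.75, 0.25.
Left endpoints: 0.5, 1.75, 2.5, 3.25, 3.5, 5.25.
g(0.5) = 7.75, g(1.75) = 25.5625, g(2.5) = 43.75, g(3.25) = 67.5625, g(3.5) = 76.75, g(5.25) = 158.5625.
Sum = Σ Δu_i · g(u_i).
Sum = 252.515625.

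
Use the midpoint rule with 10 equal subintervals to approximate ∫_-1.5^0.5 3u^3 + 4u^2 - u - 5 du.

-8.08

Δu = (0.5 − (-1.5))/10 = 0.2.
Midpoints: -1.4, -1.2, -1, -0.8, -0.6, -0.4, -0.2, 0, 0.2, 0.4.
f(-1.4) = -3.992, f(-1.2) = -3.224, f(-1) = -3, f(-0.8) = -3.176, f(-0.6) = -3.608, f(-0.4) = -4.152, f(-0.2) = -4.664, f(0) = -5, f(0.2) = -5.016, f(0.4) = -4.568.
Sum = Δu · [f(-1.4) + f(-1.2) + f(-1) + ...].
Sum = -8.08.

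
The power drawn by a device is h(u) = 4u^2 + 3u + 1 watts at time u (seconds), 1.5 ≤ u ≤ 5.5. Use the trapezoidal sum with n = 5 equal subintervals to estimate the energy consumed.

Δu = (5.5 − 1.5)/5 = 0.8.
h(1.5) = 14.5, h(2.3) = 29.06, h(3.1) = 48.74, h(3.9) = 73.54, h(4.7) = 103.46, h(5.5) = 138.5.
T_5 = (Δu/2)·[h(u_0) + 2h(u_1) + ... + 2h(u_{4}) + h(u_5)].
Sum = 265.04.

265.04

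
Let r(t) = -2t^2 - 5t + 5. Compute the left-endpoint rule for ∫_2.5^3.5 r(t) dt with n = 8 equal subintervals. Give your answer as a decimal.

-27.109375

Δt = (3.5 − 2.5)/8 = 0.125.
Left endpoints: 2.5, 2.625, 2.75, 2.875, 3, 3.125, 3.25, 3.375.
r(2.5) = -20, r(2.625) = -21.90625, r(2.75) = -23.875, r(2.875) = -25.90625, r(3) = -28, r(3.125) = -30.15625, r(3.25) = -32.375, r(3.375) = -34.65625.
Sum = Δt · [r(2.5) + r(2.625) + r(2.75) + ...].
Sum = -27.109375.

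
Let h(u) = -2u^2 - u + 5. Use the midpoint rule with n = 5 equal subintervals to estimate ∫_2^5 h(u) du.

Δu = (5 − 2)/5 = 0.6.
Midpoints: 2.3, 2.9, 3.5, 4.1, 4.7.
h(2.3) = -7.88, h(2.9) = -14.72, h(3.5) = -23, h(4.1) = -32.72, h(4.7) = -43.88.
Sum = Δu · [h(2.3) + h(2.9) + h(3.5) + h(4.1) + h(4.7)].
Sum = -73.32.

-73.32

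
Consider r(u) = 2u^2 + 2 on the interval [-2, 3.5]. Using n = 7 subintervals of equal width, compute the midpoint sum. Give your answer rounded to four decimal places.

44.3508

Δu = (3.5 − (-2))/7 = 11/14.
Midpoints: -45/28, -23/28, -1/28, 0.75, 43/28, 65/28, 87/28.
r(-45/28) = 2809/392, r(-23/28) = 1313/392, r(-1/28) = 785/392, r(0.75) = 3.125, r(43/28) = 2633/392, r(65/28) = 5009/392, r(87/28) = 8353/392.
Sum = Δu · [r(-45/28) + r(-23/28) + r(-1/28) + ...].
Sum ≈ 44.3508.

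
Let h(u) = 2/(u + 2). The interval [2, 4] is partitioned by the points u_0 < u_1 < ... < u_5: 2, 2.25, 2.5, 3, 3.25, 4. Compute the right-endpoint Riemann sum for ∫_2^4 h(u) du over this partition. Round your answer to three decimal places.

Subinterval widths: 0.25, 0.25, 0.5, 0.25, 0.75.
Right endpoints: 2.25, 2.5, 3, 3.25, 4.
h(2.25) = 8/17, h(2.5) = 4/9, h(3) = 0.4, h(3.25) = 8/21, h(4) = 1/3.
Sum = Σ Δu_i · h(u_i).
Sum ≈ 0.774.

0.774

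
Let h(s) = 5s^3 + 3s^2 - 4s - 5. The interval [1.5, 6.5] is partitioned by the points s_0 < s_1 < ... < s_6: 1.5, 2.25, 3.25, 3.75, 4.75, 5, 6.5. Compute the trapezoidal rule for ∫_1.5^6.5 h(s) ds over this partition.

Subinterval widths: 0.75, 1, 0.5, 1, 0.25, 1.5.
h(1.5) = 12.625, h(2.25) = 58.140625, h(3.25) = 185.328125, h(3.75) = 285.859375, h(4.75) = 579.546875, h(5) = 675, h(6.5) = 1468.875.
On each subinterval the trapezoid contributes (Δs_i/2)·[h(s_{i-1}) + h(s_i)].
Sum = 2463.49609375.

2463.49609375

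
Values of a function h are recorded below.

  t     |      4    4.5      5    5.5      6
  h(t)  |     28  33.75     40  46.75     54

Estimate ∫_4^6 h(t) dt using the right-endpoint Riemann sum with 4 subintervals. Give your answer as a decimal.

Δt = 0.5.
Sum = 0.5·[33.75 + 40 + 46.75 + 54] = 87.25.

87.25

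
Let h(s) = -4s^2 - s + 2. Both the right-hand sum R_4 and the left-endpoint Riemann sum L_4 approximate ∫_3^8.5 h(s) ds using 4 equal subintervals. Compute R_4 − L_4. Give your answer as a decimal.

R_4 = -988.109375.
L_4 = -632.671875.
R_4 − L_4 = -355.4375.

-355.4375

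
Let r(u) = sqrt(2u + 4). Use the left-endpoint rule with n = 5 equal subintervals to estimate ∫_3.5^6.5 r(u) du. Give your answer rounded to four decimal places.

Δu = (6.5 − 3.5)/5 = 0.6.
Left endpoints: 3.5, 4.1, 4.7, 5.3, 5.9.
r(3.5) ≈ 3.3166, r(4.1) ≈ 3.4928, r(4.7) ≈ 3.6606, r(5.3) ≈ 3.8210, r(5.9) ≈ 3.9749.
Sum = Δu · [r(3.5) + r(4.1) + r(4.7) + r(5.3) + r(5.9)].
Sum ≈ 10.9596.

10.9596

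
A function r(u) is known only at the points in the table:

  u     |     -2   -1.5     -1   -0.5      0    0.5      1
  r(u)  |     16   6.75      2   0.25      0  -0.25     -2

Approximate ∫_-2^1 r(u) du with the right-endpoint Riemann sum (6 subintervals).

Δu = 0.5.
Sum = 0.5·[6.75 + 2 + 0.25 + 0 + (-0.25) + (-2)] = 3.375.

3.375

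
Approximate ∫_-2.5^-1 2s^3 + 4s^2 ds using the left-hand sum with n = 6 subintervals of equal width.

Δs = (-1 − (-2.5))/6 = 0.25.
Left endpoints: -2.5, -2.25, -2, -1.75, -1.5, -1.25.
f(-2.5) = -6.25, f(-2.25) = -2.53125, f(-2) = 0, f(-1.75) = 1.53125, f(-1.5) = 2.25, f(-1.25) = 2.34375.
Sum = Δs · [f(-2.5) + f(-2.25) + f(-2) + ...].
Sum = -0.6640625.

-0.6640625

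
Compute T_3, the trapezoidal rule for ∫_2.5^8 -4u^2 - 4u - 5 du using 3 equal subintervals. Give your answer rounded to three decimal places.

Δu = (8 − 2.5)/3 = 11/6.
f(2.5) = -40, f(13/3) = -877/9, f(37/6) = -1636/9, f(8) = -293.
T_3 = (Δu/2)·[f(u_0) + 2f(u_1) + 2f(u_2) + f(u_3)].
Sum ≈ -817.157.

-817.157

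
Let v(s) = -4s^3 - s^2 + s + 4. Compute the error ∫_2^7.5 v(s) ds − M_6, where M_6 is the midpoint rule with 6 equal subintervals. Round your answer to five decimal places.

Exact integral: ∫_2^7.5 v(s) ds ≈ -3237.8958333.
M_6 ≈ -3215.5584491.
Error ≈ -3237.8958333 − (-3215.5584491) ≈ -22.33738.

-22.33738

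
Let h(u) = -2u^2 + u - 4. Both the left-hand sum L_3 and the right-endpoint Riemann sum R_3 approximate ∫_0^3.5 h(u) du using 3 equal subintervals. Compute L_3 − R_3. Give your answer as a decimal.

24.5

L_3 ≈ -25.796296.
R_3 ≈ -50.296296.
L_3 − R_3 = 24.5.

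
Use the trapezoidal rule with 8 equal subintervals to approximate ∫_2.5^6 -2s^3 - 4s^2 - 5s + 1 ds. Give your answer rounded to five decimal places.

Δs = (6 − 2.5)/8 = 0.4375.
f(2.5) = -67.75, f(2.9375) = -202543/2048, f(3.375) = -138.32421875, f(3.8125) = -383045/2048, f(4.25) = -246.03125, f(4.6875) = -647827/2048, f(5.125) = -398.91015625, f(5.5625) = -1013353/2048, f(6) = -605.
T_8 = (Δs/2)·[f(s_0) + 2f(s_1) + ... + 2f(s_{7}) + f(s_8)].
Sum ≈ -969.80420.

-969.80420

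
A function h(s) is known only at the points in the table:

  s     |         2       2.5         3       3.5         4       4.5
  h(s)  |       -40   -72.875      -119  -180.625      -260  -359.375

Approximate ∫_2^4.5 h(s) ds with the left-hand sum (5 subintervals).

-336.25

Δs = 0.5.
Sum = 0.5·[(-40) + (-72.875) + (-119) + (-180.625) + (-260)] = -336.25.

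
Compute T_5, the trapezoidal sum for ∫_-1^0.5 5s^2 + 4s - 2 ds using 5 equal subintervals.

-2.5125

Δs = (0.5 − (-1))/5 = 0.3.
f(-1) = -1, f(-0.7) = -2.35, f(-0.4) = -2.8, f(-0.1) = -2.35, f(0.2) = -1, f(0.5) = 1.25.
T_5 = (Δs/2)·[f(s_0) + 2f(s_1) + ... + 2f(s_{4}) + f(s_5)].
Sum = -2.5125.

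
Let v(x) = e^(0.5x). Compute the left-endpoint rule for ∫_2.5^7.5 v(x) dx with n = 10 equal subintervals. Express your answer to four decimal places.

Δx = (7.5 − 2.5)/10 = 0.5.
Left endpoints: 2.5, 3, 3.5, 4, 4.5, 5, 5.5, 6, 6.5, 7.
v(2.5) ≈ 3.4903, v(3) ≈ 4.4817, v(3.5) ≈ 5.7546, v(4) ≈ 7.3891, v(4.5) ≈ 9.4877, v(5) ≈ 12.1825, v(5.5) ≈ 15.6426, v(6) ≈ 20.0855, v(6.5) ≈ 25.7903, v(7) ≈ 33.1155.
Sum = Δx · [v(2.5) + v(3) + v(3.5) + ...].
Sum ≈ 68.7099.

68.7099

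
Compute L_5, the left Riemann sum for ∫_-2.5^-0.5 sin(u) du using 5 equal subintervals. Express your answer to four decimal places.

-1.6801

Δu = (-0.5 − (-2.5))/5 = 0.4.
Left endpoints: -2.5, -2.1, -1.7, -1.3, -0.9.
f(-2.5) ≈ -0.5985, f(-2.1) ≈ -0.8632, f(-1.7) ≈ -0.9917, f(-1.3) ≈ -0.9636, f(-0.9) ≈ -0.7833.
Sum = Δu · [f(-2.5) + f(-2.1) + f(-1.7) + f(-1.3) + f(-0.9)].
Sum ≈ -1.6801.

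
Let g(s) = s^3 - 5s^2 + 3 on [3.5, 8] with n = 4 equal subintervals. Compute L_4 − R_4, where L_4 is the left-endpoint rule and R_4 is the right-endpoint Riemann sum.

-236.671875

L_4 ≈ 111.401367.
R_4 ≈ 348.073242.
L_4 − R_4 = -236.671875.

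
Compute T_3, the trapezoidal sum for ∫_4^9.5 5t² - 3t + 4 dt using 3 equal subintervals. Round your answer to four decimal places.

1248.3218

Δt = (9.5 − 4)/3 = 11/6.
f(4) = 72, f(35/6) = 5639/36, f(23/3) = 2474/9, f(9.5) = 426.75.
T_3 = (Δt/2)·[f(t_0) + 2f(t_1) + 2f(t_2) + f(t_3)].
Sum ≈ 1248.3218.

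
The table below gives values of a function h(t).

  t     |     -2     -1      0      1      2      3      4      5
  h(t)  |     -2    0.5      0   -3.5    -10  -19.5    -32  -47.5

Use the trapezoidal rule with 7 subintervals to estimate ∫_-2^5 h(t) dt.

Δt = 1.
T_7 = (1/2)·[(-2) + 2·0.5 + 2·0 + 2·(-3.5) + 2·(-10) + 2·(-19.5) + 2·(-32) + (-47.5)] = -89.25.

-89.25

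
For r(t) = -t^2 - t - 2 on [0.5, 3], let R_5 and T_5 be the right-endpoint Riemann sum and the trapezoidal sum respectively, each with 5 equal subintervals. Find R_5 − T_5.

R_5 = -21.25.
T_5 = -18.4375.
R_5 − T_5 = -2.8125.

-2.8125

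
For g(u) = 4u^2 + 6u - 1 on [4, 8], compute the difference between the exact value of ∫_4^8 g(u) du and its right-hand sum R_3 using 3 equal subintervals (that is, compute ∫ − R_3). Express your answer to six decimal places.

Exact integral: ∫_4^8 g(u) du ≈ 737.33333333.
R_3 ≈ 886.07407407.
Error ≈ 737.33333333 − 886.07407407 ≈ -148.740741.

-148.740741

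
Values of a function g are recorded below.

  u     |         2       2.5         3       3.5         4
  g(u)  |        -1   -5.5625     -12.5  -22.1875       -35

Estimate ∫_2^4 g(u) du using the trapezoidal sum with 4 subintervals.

Δu = 0.5.
T_4 = (0.5/2)·[(-1) + 2·(-5.5625) + 2·(-12.5) + 2·(-22.1875) + (-35)] = -29.125.

-29.125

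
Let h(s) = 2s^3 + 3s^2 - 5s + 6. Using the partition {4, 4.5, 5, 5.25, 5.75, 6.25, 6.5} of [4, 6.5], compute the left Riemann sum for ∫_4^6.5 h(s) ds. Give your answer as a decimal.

820.0546875

Subinterval widths: 0.5, 0.5, 0.25, 0.5, 0.5, 0.25.
Left endpoints: 4, 4.5, 5, 5.25, 5.75, 6.25.
h(4) = 162, h(4.5) = 226.5, h(5) = 306, h(5.25) = 351.84375, h(5.75) = 456.65625, h(6.25) = 580.21875.
Sum = Σ Δs_i · h(s_i).
Sum = 820.0546875.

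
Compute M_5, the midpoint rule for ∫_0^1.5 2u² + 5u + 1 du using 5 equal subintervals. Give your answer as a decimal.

Δu = (1.5 − 0)/5 = 0.3.
Midpoints: 0.15, 0.45, 0.75, 1.05, 1.35.
f(0.15) = 1.795, f(0.45) = 3.655, f(0.75) = 5.875, f(1.05) = 8.455, f(1.35) = 11.395.
Sum = Δu · [f(0.15) + f(0.45) + f(0.75) + f(1.05) + f(1.35)].
Sum = 9.3525.

9.3525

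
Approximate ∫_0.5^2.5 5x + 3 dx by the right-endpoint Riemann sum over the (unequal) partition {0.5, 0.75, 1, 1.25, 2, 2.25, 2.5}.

Subinterval widths: 0.25, 0.25, 0.25, 0.75, 0.25, 0.25.
Right endpoints: 0.75, 1, 1.25, 2, 2.25, 2.5.
f(0.75) = 6.75, f(1) = 8, f(1.25) = 9.25, f(2) = 13, f(2.25) = 14.25, f(2.5) = 15.5.
Sum = Σ Δx_i · f(x_i).
Sum = 23.1875.

23.1875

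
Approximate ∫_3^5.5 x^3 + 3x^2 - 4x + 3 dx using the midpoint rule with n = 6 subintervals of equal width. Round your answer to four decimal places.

Δx = (5.5 − 3)/6 = 5/12.
Midpoints: 77/24, 3.625, 97/24, 107/24, 4.875, 127/24.
f(77/24) = 747485/13824, f(3.625) = 38685/512, f(97/24) = 1408105/13824, f(107/24) = 1844315/13824, f(4.875) = 87375/512, f(127/24) = 2958535/13824.
Sum = Δx · [f(77/24) + f(3.625) + f(97/24) + ...].
Sum ≈ 312.3210.

312.3210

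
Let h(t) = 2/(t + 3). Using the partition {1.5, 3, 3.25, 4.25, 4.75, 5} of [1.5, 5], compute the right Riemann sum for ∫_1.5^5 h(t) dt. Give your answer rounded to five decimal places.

1.04739

Subinterval widths: 1.5, 0.25, 1, 0.5, 0.25.
Right endpoints: 3, 3.25, 4.25, 4.75, 5.
h(3) = 1/3, h(3.25) = 0.32, h(4.25) = 8/29, h(4.75) = 8/31, h(5) = 0.25.
Sum = Σ Δt_i · h(t_i).
Sum ≈ 1.04739.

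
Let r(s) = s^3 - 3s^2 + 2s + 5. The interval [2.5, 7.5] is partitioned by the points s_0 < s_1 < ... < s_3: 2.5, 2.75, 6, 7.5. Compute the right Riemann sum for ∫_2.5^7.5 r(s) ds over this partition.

818.08984375

Subinterval widths: 0.25, 3.25, 1.5.
Right endpoints: 2.75, 6, 7.5.
r(2.75) = 8.609375, r(6) = 125, r(7.5) = 273.125.
Sum = Σ Δs_i · r(s_i).
Sum = 818.08984375.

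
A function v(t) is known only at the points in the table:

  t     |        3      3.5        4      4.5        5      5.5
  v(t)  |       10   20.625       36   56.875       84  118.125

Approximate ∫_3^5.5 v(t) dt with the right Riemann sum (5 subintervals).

Δt = 0.5.
Sum = 0.5·[20.625 + 36 + 56.875 + 84 + 118.125] = 157.8125.

157.8125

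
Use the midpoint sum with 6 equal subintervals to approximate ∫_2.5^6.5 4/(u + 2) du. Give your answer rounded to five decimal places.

Δu = (6.5 − 2.5)/6 = 2/3.
Midpoints: 17/6, 3.5, 25/6, 29/6, 5.5, 37/6.
f(17/6) = 24/29, f(3.5) = 8/11, f(25/6) = 24/37, f(29/6) = 24/41, f(5.5) = 8/15, f(37/6) = 24/49.
Sum = Δu · [f(17/6) + f(3.5) + f(25/6) + ...].
Sum ≈ 2.54134.

2.54134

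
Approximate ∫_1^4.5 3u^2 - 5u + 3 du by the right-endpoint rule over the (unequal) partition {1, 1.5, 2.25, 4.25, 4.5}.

88.515625

Subinterval widths: 0.5, 0.75, 2, 0.25.
Right endpoints: 1.5, 2.25, 4.25, 4.5.
f(1.5) = 2.25, f(2.25) = 6.9375, f(4.25) = 35.9375, f(4.5) = 41.25.
Sum = Σ Δu_i · f(u_i).
Sum = 88.515625.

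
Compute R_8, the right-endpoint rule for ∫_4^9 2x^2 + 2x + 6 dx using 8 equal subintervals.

582.734375

Δx = (9 − 4)/8 = 0.625.
Right endpoints: 4.625, 5.25, 5.875, 6.5, 7.125, 7.75, 8.375, 9.
f(4.625) = 58.03125, f(5.25) = 71.625, f(5.875) = 86.78125, f(6.5) = 103.5, f(7.125) = 121.78125, f(7.75) = 141.625, f(8.375) = 163.03125, f(9) = 186.
Sum = Δx · [f(4.625) + f(5.25) + f(5.875) + ...].
Sum = 582.734375.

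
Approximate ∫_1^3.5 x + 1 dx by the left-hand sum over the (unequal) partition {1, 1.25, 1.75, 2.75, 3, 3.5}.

7.3125

Subinterval widths: 0.25, 0.5, 1, 0.25, 0.5.
Left endpoints: 1, 1.25, 1.75, 2.75, 3.
f(1) = 2, f(1.25) = 2.25, f(1.75) = 2.75, f(2.75) = 3.75, f(3) = 4.
Sum = Σ Δx_i · f(x_i).
Sum = 7.3125.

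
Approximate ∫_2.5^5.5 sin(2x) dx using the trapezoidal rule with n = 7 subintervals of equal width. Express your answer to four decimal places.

0.1310

Δx = (5.5 − 2.5)/7 = 3/7.
f(2.5) ≈ -0.9589, f(41/14) ≈ -0.4133, f(47/14) ≈ 0.4179, f(53/14) ≈ 0.9603, f(59/14) ≈ 0.8394, f(65/14) ≈ 0.1386, f(71/14) ≈ -0.6579, f(5.5) ≈ -1.0000.
T_7 = (Δx/2)·[f(x_0) + 2f(x_1) + ... + 2f(x_{6}) + f(x_7)].
Sum ≈ 0.1310.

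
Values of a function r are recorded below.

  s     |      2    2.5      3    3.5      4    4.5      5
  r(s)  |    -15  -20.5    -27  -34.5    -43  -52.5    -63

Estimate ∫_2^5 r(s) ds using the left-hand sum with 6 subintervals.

-96.25

Δs = 0.5.
Sum = 0.5·[(-15) + (-20.5) + (-27) + (-34.5) + (-43) + (-52.5)] = -96.25.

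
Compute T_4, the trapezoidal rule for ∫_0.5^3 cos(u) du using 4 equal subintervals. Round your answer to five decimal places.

-0.32722

Δu = (3 − 0.5)/4 = 0.625.
f(0.5) ≈ 0.87758, f(1.125) ≈ 0.43118, f(1.75) ≈ -0.17825, f(2.375) ≈ -0.72028, f(3) ≈ -0.98999.
T_4 = (Δu/2)·[f(u_0) + 2f(u_1) + 2f(u_2) + 2f(u_3) + f(u_4)].
Sum ≈ -0.32722.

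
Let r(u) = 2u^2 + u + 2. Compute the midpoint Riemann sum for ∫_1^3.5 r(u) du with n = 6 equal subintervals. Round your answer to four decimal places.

38.4693

Δu = (3.5 − 1)/6 = 5/12.
Midpoints: 29/24, 1.625, 49/24, 59/24, 2.875, 79/24.
r(29/24) = 1765/288, r(1.625) = 8.90625, r(49/24) = 3565/288, r(59/24) = 4765/288, r(2.875) = 21.40625, r(79/24) = 7765/288.
Sum = Δu · [r(29/24) + r(1.625) + r(49/24) + ...].
Sum ≈ 38.4693.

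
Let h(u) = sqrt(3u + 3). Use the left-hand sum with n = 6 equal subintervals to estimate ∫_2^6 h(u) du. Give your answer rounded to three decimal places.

14.851

Δu = (6 − 2)/6 = 2/3.
Left endpoints: 2, 8/3, 10/3, 4, 14/3, 16/3.
h(2) ≈ 3.000, h(8/3) ≈ 3.317, h(10/3) ≈ 3.606, h(4) ≈ 3.873, h(14/3) ≈ 4.123, h(16/3) ≈ 4.359.
Sum = Δu · [h(2) + h(8/3) + h(10/3) + ...].
Sum ≈ 14.851.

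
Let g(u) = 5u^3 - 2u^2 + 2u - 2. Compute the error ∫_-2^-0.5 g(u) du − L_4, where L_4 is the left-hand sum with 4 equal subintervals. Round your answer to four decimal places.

Exact integral: ∫_-2^-0.5 g(u) du = -31.921875.
L_4 ≈ -42.002930.
Error ≈ -31.921875 − (-42.002930) ≈ 10.0811.

10.0811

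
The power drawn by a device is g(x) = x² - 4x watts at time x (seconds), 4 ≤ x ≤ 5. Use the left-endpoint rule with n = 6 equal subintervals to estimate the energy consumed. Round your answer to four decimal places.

1.9213

Δx = (5 − 4)/6 = 1/6.
Left endpoints: 4, 25/6, 13/3, 4.5, 14/3, 29/6.
g(4) = 0, g(25/6) = 25/36, g(13/3) = 13/9, g(4.5) = 2.25, g(14/3) = 28/9, g(29/6) = 145/36.
Sum = Δx · [g(4) + g(25/6) + g(13/3) + ...].
Sum ≈ 1.9213.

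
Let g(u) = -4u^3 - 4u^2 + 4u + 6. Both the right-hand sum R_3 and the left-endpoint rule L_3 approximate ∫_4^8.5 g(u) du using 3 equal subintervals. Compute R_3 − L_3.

-3611.25

R_3 = -7497.
L_3 = -3885.75.
R_3 − L_3 = -3611.25.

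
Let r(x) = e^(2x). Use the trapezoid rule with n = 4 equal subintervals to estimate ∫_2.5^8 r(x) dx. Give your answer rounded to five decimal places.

Δx = (8 − 2.5)/4 = 1.375.
r(2.5) ≈ 148.41316, r(3.875) ≈ 2321.57241, r(5.25) ≈ 36315.50267, r(6.625) ≈ 568070.04002, r(8) ≈ 8886110.52051.
T_4 = (Δx/2)·[r(x_0) + 2r(x_1) + 2r(x_2) + 2r(x_3) + r(x_4)].
Sum ≈ 6943525.30017.

6943525.30017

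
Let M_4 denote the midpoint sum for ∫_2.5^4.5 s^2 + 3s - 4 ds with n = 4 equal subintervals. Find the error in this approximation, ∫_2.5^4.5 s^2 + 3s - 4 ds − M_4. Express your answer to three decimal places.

Exact integral: ∫_2.5^4.5 f(s) ds ≈ 38.16667.
M_4 = 38.125.
Error ≈ 38.16667 − 38.125 ≈ 0.042.

0.042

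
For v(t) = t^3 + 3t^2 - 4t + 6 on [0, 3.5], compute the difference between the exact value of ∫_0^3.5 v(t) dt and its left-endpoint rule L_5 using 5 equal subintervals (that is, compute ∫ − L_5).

20.610625

Exact integral: ∫_0^3.5 v(t) dt = 76.890625.
L_5 = 56.28.
Error = 76.890625 − 56.28 = 20.610625.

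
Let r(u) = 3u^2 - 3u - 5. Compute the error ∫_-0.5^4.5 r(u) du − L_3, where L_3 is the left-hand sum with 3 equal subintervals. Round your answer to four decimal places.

Exact integral: ∫_-0.5^4.5 r(u) du = 36.25.
L_3 ≈ 5.694444.
Error ≈ 36.25 − 5.694444 ≈ 30.5556.

30.5556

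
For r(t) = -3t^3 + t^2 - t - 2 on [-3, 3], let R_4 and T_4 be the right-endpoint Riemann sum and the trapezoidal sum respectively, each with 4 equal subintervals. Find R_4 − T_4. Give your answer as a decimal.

-126

R_4 = -117.75.
T_4 = 8.25.
R_4 − T_4 = -126.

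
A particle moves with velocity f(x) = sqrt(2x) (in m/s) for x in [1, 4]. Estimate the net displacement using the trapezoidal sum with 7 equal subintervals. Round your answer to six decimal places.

6.594275

Δx = (4 − 1)/7 = 3/7.
f(1) ≈ 1.414214, f(10/7) ≈ 1.690309, f(13/7) ≈ 1.927248, f(16/7) ≈ 2.138090, f(19/7) ≈ 2.329929, f(22/7) ≈ 2.507133, f(25/7) ≈ 2.672612, f(4) ≈ 2.828427.
T_7 = (Δx/2)·[f(x_0) + 2f(x_1) + ... + 2f(x_{6}) + f(x_7)].
Sum ≈ 6.594275.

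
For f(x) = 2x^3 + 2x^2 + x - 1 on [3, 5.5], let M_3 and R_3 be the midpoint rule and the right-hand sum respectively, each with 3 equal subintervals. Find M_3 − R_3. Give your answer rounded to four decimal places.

-146.8316

M_3 ≈ 514.094329.
R_3 ≈ 660.925926.
M_3 − R_3 ≈ -146.8316.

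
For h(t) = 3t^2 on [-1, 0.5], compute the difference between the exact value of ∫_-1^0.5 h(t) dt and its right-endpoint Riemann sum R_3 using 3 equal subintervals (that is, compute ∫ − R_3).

0.375

Exact integral: ∫_-1^0.5 h(t) dt = 1.125.
R_3 = 0.75.
Error = 1.125 − 0.75 = 0.375.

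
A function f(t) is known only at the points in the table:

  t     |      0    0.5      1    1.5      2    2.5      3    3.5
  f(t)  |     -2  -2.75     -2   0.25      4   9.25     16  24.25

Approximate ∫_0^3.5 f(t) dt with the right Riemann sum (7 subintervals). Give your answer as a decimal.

Δt = 0.5.
Sum = 0.5·[(-2.75) + (-2) + 0.25 + 4 + 9.25 + 16 + 24.25] = 24.5.

24.5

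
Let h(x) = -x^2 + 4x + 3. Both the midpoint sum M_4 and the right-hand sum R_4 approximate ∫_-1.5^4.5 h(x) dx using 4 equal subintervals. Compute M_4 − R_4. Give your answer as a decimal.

-1.125

M_4 = 23.625.
R_4 = 24.75.
M_4 − R_4 = -1.125.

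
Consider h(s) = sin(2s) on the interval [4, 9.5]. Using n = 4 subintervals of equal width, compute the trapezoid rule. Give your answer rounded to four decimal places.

Δs = (9.5 − 4)/4 = 1.375.
h(4) ≈ 0.9894, h(5.375) ≈ -0.9700, h(6.75) ≈ 0.8038, h(8.125) ≈ -0.5159, h(9.5) ≈ 0.1499.
T_4 = (Δs/2)·[h(s_0) + 2h(s_1) + 2h(s_2) + 2h(s_3) + h(s_4)].
Sum ≈ -0.1547.

-0.1547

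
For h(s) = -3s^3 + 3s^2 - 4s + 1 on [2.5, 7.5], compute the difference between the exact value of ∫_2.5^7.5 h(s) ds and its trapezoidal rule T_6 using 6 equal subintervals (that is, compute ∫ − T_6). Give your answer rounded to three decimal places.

Exact integral: ∫_2.5^7.5 h(s) ds = -2032.5.
T_6 ≈ -2056.80556.
Error ≈ -2032.5 − (-2056.80556) ≈ 24.306.

24.306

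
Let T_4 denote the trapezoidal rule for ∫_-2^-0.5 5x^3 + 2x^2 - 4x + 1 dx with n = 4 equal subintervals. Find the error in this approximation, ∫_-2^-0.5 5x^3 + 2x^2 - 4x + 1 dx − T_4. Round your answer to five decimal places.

0.58887

Exact integral: ∫_-2^-0.5 f(x) dx = -5.671875.
T_4 ≈ -6.2607422.
Error ≈ -5.671875 − (-6.2607422) ≈ 0.58887.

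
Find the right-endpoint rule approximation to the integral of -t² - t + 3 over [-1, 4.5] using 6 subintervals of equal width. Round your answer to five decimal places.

-35.94734

Δt = (4.5 − (-1))/6 = 11/12.
Right endpoints: -1/12, 5/6, 1.75, 8/3, 43/12, 4.5.
f(-1/12) = 443/144, f(5/6) = 53/36, f(1.75) = -1.8125, f(8/3) = -61/9, f(43/12) = -1933/144, f(4.5) = -21.75.
Sum = Δt · [f(-1/12) + f(5/6) + f(1.75) + ...].
Sum ≈ -35.94734.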